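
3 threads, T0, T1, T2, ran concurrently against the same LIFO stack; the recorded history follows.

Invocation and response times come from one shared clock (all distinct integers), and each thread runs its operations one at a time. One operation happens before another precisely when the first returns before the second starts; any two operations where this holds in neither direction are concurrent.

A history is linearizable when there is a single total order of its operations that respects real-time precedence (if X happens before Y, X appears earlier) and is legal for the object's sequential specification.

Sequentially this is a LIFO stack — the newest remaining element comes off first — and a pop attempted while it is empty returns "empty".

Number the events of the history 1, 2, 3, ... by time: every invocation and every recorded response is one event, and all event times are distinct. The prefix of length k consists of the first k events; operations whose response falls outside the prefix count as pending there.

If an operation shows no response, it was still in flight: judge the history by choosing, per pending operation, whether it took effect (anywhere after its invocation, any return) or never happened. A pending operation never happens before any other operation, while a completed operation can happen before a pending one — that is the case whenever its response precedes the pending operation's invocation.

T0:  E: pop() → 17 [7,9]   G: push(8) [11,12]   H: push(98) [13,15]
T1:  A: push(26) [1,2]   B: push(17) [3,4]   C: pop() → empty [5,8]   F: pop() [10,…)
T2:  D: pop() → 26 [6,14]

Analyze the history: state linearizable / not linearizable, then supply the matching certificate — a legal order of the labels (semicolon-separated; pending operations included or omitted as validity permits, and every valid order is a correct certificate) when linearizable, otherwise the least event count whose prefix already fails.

1. A push(26), leaving stack <26>
2. B push(17), leaving stack <26,17>
3. E pop() → 17, leaving stack <26>
4. D pop() → 26, leaving stack <>
5. C pop() → empty, leaving stack <>
6. F pop() (pending, included), leaving stack <>
7. G push(8), leaving stack <8>
8. H push(98), leaving stack <8,98>

linearizable — witness: A; B; E; D; C; F; G; H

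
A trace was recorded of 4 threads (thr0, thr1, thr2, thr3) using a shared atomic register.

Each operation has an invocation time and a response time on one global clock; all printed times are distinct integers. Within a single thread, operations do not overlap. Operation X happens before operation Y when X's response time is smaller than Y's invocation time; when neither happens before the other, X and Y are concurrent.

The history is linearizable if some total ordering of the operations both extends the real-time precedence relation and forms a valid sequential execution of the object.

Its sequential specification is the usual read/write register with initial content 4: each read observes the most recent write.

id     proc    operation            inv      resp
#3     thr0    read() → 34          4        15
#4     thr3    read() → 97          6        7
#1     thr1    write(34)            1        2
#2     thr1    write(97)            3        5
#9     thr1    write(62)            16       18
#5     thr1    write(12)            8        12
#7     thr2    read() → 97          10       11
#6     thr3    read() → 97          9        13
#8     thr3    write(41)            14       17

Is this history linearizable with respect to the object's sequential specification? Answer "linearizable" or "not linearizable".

a witness: #1, #3, #2, #4, #6, #7, #5, #8, #9
step 1: #1 write(34) — value 34
step 2: #3 read() → 34 — value 34
step 3: #2 write(97) — value 97
step 4: #4 read() → 97 — value 97
step 5: #6 read() → 97 — value 97
step 6: #7 read() → 97 — value 97
step 7: #5 write(12) — value 12
step 8: #8 write(41) — value 41
step 9: #9 write(62) — value 62

linearizable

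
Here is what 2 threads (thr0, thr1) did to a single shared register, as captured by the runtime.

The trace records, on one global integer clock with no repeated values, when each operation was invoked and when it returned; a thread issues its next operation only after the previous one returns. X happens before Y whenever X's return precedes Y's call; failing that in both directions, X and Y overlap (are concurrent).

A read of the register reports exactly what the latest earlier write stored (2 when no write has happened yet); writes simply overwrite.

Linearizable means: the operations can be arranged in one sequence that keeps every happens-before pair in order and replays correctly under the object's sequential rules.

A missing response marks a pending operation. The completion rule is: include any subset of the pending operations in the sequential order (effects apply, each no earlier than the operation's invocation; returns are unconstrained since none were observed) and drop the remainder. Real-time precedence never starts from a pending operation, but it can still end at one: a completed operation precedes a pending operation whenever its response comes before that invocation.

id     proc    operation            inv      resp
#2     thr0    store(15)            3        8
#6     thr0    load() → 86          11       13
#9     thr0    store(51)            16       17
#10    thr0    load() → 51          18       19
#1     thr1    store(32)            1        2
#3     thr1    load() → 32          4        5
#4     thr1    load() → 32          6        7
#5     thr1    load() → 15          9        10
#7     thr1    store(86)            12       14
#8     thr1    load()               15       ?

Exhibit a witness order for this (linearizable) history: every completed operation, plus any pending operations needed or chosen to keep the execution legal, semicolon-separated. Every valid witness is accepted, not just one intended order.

#1; #3; #4; #2; #5; #7; #6; #8; #9; #10

1. #1 store(32), leaving value 32
2. #3 load() → 32, leaving value 32
3. #4 load() → 32, leaving value 32
4. #2 store(15), leaving value 15
5. #5 load() → 15, leaving value 15
6. #7 store(86), leaving value 86
7. #6 load() → 86, leaving value 86
8. #8 load() (pending, included), leaving value 86
9. #9 store(51), leaving value 51
10. #10 load() → 51, leaving value 51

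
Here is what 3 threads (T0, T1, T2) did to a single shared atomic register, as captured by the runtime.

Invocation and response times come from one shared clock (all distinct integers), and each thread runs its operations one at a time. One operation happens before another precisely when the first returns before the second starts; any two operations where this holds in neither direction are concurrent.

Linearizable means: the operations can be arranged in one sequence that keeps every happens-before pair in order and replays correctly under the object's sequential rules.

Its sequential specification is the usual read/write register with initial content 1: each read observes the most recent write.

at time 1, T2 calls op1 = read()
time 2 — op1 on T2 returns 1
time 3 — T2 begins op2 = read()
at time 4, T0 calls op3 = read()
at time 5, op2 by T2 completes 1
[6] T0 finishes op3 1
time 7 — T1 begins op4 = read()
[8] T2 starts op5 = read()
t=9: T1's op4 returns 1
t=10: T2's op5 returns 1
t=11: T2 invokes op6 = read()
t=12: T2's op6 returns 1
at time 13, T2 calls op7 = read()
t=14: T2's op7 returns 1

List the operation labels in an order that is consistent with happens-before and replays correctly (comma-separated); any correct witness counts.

op1, op2, op3, op4, op5, op6, op7

after step 1 (op1 read() → 1): value 1
after step 2 (op2 read() → 1): value 1
after step 3 (op3 read() → 1): value 1
after step 4 (op4 read() → 1): value 1
after step 5 (op5 read() → 1): value 1
after step 6 (op6 read() → 1): value 1
after step 7 (op7 read() → 1): value 1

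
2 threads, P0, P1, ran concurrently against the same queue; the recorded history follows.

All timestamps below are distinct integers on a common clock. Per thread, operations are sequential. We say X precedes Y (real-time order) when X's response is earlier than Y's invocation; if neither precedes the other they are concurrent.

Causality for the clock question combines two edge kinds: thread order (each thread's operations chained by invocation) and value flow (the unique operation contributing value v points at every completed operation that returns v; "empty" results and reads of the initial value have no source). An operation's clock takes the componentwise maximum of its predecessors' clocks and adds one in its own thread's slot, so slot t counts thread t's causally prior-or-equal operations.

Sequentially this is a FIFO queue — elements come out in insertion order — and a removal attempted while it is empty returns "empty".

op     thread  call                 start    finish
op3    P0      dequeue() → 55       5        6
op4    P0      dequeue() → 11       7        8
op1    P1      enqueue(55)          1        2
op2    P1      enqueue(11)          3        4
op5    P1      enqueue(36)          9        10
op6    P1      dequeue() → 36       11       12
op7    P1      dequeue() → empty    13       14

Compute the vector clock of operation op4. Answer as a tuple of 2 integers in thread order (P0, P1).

(2, 2)

VC(op1, invoked at 1): no causal predecessors; +1 on P1 → (0, 1)
invoked at 3, op2 merges VC(op1)=(0, 1) and bumps P1's slot → (0, 2)
invoked at 5, op3 merges VC(op1)=(0, 1) and bumps P0's slot → (1, 1)
invoked at 9, op5 merges VC(op2)=(0, 2) and bumps P1's slot → (0, 3)
invoked at 11, op6 merges VC(op5)=(0, 3) and bumps P1's slot → (0, 4)
invoked at 7, op4 merges VC(op2)=(0, 2), VC(op3)=(1, 1) and bumps P0's slot → (2, 2)
invoked at 13, op7 merges VC(op6)=(0, 4) and bumps P1's slot → (0, 5)
target: VC(op4) = (2, 2)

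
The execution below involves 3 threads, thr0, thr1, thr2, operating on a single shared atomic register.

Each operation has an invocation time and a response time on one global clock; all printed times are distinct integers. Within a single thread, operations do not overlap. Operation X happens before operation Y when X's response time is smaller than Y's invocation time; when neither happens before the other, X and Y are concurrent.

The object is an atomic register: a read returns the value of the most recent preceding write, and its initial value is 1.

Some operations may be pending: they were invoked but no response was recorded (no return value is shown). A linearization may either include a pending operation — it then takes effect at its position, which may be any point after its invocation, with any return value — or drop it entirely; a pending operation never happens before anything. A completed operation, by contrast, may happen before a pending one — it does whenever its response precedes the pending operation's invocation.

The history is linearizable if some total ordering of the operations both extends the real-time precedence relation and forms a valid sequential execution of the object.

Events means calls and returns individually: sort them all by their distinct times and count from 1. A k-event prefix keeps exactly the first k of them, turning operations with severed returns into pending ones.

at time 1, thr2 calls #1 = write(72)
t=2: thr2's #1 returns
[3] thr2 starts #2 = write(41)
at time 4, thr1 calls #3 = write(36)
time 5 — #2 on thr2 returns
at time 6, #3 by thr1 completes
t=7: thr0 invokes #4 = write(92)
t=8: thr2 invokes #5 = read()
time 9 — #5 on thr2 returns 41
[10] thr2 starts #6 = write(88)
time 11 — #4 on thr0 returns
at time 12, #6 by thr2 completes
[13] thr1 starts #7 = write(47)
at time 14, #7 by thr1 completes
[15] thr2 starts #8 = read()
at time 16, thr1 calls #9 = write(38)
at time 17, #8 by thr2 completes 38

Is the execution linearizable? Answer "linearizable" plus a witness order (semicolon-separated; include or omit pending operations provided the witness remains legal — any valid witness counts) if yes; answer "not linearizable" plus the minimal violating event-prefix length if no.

after step 1 (#1 write(72)): value 72
after step 2 (#3 write(36)): value 36
after step 3 (#2 write(41)): value 41
after step 4 (#5 read() → 41): value 41
after step 5 (#4 write(92)): value 92
after step 6 (#6 write(88)): value 88
after step 7 (#7 write(47)): value 47
after step 8 (#9 write(38) (pending, included)): value 38
after step 9 (#8 read() → 38): value 38

linearizable — witness: #1; #3; #2; #5; #4; #6; #7; #9; #8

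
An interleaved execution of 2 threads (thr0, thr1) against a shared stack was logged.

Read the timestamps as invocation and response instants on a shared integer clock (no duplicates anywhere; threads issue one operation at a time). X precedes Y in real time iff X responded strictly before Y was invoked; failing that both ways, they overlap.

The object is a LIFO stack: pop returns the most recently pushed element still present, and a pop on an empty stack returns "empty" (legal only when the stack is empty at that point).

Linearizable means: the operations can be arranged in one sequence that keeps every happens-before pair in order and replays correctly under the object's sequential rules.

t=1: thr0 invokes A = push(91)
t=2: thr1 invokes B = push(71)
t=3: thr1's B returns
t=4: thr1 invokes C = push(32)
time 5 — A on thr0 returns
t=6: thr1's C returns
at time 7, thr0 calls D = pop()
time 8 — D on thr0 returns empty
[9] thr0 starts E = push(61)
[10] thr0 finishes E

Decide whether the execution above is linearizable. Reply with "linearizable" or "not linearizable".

not linearizable

events 1..7 are fine; event 8 — the response of D at time 8 — makes the prefix non-linearizable
checked exhaustively: 3 real-time-consistent orders of 4 completed operations, zero legal stack replays
e.g. A, B, C, D: illegal at step 4, since D pop() → empty cannot apply there
e.g. B, A, C, D: illegal at step 4, since D pop() → empty cannot apply there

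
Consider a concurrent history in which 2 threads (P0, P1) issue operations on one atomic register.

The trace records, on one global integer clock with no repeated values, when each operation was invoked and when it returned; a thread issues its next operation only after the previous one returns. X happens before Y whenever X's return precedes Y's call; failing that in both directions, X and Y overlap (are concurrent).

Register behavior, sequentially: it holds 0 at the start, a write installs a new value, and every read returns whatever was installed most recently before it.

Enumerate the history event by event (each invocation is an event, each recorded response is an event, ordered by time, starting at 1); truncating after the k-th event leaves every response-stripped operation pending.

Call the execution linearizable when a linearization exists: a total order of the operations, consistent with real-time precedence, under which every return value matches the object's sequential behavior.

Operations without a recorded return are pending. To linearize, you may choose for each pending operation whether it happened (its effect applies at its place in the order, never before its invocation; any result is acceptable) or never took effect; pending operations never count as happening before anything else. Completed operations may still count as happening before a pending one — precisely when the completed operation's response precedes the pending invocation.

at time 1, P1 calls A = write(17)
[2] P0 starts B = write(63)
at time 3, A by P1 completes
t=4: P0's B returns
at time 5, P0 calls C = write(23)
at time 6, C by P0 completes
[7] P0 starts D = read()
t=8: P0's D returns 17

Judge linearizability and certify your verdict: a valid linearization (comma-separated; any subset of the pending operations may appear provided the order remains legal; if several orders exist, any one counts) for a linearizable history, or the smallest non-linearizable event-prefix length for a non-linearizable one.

cut after 7 events: linearizable; cut after 8 events (D responds, time 8): not linearizable
4 completed operations, 2 real-time-consistent orders — every atomic register replay fails
sample order A, B, C, D stalls at step 4 — D read() → 17 has no legal effect
sample order B, A, C, D stalls at step 4 — D read() → 17 has no legal effect

not linearizable — minimal violating prefix: 8 events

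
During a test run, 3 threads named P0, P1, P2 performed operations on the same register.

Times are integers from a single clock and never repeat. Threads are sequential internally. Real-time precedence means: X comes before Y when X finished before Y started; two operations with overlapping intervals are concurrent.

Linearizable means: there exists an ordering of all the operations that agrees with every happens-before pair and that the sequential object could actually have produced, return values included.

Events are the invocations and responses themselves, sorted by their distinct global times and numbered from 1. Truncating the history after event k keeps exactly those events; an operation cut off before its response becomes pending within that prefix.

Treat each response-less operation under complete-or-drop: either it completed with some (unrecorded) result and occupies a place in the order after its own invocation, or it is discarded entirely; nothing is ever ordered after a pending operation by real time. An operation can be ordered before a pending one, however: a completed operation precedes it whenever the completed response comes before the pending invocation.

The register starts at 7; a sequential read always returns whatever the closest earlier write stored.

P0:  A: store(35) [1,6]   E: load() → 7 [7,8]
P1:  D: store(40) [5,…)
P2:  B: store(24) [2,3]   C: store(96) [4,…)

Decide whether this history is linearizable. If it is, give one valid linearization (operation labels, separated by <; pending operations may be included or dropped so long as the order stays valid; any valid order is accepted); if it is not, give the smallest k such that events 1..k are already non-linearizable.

cut after 7 events: linearizable; cut after 8 events (E responds, time 8): not linearizable
every one of the 2 real-time-consistent orders over 3 completed register ops fails the sequential spec
completion choices over the 2 pending operations (C, D) were checked; none helps
sample order A, B, E (pending dropped) stalls at step 3 — E load() → 7 has no legal effect
sample order B, A, E (pending dropped) stalls at step 3 — E load() → 7 has no legal effect

not linearizable — minimal violating prefix: 8 events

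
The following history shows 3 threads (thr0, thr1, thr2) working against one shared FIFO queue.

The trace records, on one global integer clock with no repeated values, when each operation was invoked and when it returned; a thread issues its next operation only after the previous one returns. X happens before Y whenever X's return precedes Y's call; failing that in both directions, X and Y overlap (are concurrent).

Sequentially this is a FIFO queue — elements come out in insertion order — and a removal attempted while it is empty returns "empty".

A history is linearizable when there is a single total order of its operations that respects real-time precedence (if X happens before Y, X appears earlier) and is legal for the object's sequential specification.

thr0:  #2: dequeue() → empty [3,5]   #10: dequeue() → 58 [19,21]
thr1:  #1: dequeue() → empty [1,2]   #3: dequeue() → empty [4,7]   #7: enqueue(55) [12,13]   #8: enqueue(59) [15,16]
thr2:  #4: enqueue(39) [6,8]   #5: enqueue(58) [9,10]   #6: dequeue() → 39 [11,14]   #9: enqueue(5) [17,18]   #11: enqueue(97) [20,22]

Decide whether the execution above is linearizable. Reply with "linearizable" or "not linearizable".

linearizable

a witness: #1, #2, #3, #4, #5, #6, #7, #8, #9, #10, #11
after step 1 (#1 dequeue() → empty): queue <>
after step 2 (#2 dequeue() → empty): queue <>
after step 3 (#3 dequeue() → empty): queue <>
after step 4 (#4 enqueue(39)): queue <39>
after step 5 (#5 enqueue(58)): queue <39,58>
after step 6 (#6 dequeue() → 39): queue <58>
after step 7 (#7 enqueue(55)): queue <58,55>
after step 8 (#8 enqueue(59)): queue <58,55,59>
after step 9 (#9 enqueue(5)): queue <58,55,59,5>
after step 10 (#10 dequeue() → 58): queue <55,59,5>
after step 11 (#11 enqueue(97)): queue <55,59,5,97>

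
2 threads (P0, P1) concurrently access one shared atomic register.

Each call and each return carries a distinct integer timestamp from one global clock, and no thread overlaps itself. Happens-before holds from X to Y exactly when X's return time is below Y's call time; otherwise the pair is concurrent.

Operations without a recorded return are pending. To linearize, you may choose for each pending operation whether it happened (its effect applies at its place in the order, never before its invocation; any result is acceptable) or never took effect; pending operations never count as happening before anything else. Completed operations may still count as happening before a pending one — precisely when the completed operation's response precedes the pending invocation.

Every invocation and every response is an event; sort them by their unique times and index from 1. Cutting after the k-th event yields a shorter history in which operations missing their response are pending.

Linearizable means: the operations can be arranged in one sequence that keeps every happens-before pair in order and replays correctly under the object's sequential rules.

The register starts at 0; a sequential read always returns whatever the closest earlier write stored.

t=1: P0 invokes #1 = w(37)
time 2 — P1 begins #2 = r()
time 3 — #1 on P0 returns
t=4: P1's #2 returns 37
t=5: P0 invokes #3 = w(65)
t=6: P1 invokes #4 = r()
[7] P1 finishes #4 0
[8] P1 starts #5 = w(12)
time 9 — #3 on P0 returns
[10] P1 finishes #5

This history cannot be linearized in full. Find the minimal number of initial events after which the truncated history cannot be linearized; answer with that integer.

events 1..6 are linearizable, e.g. via #1, #2:
1. #1 w(37), leaving value 37
2. #2 r() → 37, leaving value 37
adding event 7 (#4 responds at 7) leaves no legal real-time order
no escape via the 1 pending operation (#3): every completion choice fails
one such order, #1, #2, #4 (pending dropped), breaks at step 3 where #4 r() → 0 is illegal
one such order, #2, #1, #4 (pending dropped), breaks at step 1 where #2 r() → 37 is illegal

7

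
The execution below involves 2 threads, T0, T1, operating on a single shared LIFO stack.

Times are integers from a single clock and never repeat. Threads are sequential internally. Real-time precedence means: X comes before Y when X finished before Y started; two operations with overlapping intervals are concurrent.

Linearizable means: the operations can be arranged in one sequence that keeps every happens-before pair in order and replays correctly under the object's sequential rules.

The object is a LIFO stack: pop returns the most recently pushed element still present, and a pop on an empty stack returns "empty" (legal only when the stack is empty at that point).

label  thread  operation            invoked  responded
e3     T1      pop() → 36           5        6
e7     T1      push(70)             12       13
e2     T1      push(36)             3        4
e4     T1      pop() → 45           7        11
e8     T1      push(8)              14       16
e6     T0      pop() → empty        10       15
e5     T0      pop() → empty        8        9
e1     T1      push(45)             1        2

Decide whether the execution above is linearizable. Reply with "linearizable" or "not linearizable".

linearizable

witness order: e1, e2, e3, e4, e5, e6, e7, e8
1. e1 push(45), leaving stack <45>
2. e2 push(36), leaving stack <45,36>
3. e3 pop() → 36, leaving stack <45>
4. e4 pop() → 45, leaving stack <>
5. e5 pop() → empty, leaving stack <>
6. e6 pop() → empty, leaving stack <>
7. e7 push(70), leaving stack <70>
8. e8 push(8), leaving stack <70,8>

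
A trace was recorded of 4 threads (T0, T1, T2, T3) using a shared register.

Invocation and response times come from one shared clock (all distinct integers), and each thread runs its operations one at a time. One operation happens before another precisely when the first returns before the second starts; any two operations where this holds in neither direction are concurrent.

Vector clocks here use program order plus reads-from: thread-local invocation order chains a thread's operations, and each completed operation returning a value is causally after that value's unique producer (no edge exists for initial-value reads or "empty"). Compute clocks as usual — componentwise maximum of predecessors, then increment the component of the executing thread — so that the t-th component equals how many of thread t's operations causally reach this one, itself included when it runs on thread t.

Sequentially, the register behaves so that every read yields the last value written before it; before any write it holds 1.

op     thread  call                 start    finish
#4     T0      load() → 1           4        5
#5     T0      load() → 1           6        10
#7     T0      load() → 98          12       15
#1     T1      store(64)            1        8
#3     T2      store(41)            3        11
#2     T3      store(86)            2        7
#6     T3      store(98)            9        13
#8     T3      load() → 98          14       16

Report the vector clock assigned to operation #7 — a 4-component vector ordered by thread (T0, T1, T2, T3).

(3, 0, 0, 2)

root op #2, invoked 2: fresh clock plus T3's own tick → (0, 0, 0, 1)
root op #3, invoked 3: fresh clock plus T2's own tick → (0, 0, 1, 0)
root op #1, invoked 1: fresh clock plus T1's own tick → (0, 1, 0, 0)
root op #4, invoked 4: fresh clock plus T0's own tick → (1, 0, 0, 0)
invoked at 9, #6 merges VC(#2)=(0, 0, 0, 1) and bumps T3's slot → (0, 0, 0, 2)
invoked at 6, #5 merges VC(#4)=(1, 0, 0, 0) and bumps T0's slot → (2, 0, 0, 0)
invoked at 14, #8 merges VC(#6)=(0, 0, 0, 2) and bumps T3's slot → (0, 0, 0, 3)
invoked at 12, #7 merges VC(#5)=(2, 0, 0, 0), VC(#6)=(0, 0, 0, 2) and bumps T0's slot → (3, 0, 0, 2)
target: VC(#7) = (3, 0, 0, 2)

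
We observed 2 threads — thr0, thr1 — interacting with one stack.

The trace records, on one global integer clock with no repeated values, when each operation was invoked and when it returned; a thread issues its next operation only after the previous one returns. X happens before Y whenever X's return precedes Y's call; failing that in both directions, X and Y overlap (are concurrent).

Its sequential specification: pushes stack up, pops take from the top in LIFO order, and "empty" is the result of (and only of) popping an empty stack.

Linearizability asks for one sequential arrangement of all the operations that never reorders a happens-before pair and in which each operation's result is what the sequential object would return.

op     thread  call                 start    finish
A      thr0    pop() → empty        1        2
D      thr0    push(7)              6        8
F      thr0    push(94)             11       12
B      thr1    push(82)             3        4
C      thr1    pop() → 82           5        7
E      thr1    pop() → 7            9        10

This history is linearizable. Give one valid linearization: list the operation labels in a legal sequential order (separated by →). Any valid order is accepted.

A → B → C → D → E → F

step 1: A pop() → empty — stack <>
step 2: B push(82) — stack <82>
step 3: C pop() → 82 — stack <>
step 4: D push(7) — stack <7>
step 5: E pop() → 7 — stack <>
step 6: F push(94) — stack <94>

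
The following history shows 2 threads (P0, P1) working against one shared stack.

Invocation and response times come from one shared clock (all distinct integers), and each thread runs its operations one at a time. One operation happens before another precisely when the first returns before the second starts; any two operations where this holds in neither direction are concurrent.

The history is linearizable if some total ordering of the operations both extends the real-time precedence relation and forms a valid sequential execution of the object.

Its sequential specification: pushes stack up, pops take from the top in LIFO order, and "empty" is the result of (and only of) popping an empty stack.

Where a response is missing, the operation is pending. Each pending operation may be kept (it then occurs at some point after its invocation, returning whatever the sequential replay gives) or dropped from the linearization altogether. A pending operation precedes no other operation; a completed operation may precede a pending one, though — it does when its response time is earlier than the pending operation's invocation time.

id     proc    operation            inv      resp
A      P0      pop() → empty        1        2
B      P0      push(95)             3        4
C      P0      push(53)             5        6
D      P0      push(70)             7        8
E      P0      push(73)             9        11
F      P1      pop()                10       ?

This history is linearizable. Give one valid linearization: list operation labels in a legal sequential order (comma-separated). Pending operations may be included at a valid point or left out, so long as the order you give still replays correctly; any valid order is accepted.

step 1: A pop() → empty — stack <>
step 2: B push(95) — stack <95>
step 3: C push(53) — stack <95,53>
step 4: D push(70) — stack <95,53,70>
step 5: E push(73) — stack <95,53,70,73>

A, B, C, D, E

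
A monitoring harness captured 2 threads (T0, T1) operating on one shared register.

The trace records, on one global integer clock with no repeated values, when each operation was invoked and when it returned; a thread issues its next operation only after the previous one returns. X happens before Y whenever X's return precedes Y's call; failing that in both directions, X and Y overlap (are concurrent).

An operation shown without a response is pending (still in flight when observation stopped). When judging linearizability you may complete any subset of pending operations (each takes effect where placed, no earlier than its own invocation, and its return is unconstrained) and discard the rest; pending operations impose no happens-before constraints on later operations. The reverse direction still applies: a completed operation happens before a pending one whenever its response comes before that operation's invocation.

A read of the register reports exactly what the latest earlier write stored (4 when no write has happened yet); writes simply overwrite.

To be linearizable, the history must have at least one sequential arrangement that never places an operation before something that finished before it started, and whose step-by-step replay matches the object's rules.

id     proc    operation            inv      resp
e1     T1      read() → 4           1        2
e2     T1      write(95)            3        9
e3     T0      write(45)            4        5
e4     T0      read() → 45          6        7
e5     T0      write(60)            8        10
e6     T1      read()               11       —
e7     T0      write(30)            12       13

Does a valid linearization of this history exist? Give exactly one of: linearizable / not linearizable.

linearizable

witness order: e1, e2, e3, e4, e5, e6, e7
step 1: e1 read() → 4 — value 4
step 2: e2 write(95) — value 95
step 3: e3 write(45) — value 45
step 4: e4 read() → 45 — value 45
step 5: e5 write(60) — value 60
step 6: e6 read() (pending, included) — value 60
step 7: e7 write(30) — value 30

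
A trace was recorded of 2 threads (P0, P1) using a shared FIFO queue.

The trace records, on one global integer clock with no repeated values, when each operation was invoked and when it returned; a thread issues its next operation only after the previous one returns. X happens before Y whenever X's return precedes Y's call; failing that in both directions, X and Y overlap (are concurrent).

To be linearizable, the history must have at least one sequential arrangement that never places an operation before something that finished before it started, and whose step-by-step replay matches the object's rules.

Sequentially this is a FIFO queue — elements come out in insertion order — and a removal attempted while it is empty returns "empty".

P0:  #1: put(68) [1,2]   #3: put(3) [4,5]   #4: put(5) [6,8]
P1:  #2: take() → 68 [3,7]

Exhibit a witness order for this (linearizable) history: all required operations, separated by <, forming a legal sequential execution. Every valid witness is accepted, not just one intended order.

after step 1 (#1 put(68)): queue <68>
after step 2 (#2 take() → 68): queue <>
after step 3 (#3 put(3)): queue <3>
after step 4 (#4 put(5)): queue <3,5>

#1 < #2 < #3 < #4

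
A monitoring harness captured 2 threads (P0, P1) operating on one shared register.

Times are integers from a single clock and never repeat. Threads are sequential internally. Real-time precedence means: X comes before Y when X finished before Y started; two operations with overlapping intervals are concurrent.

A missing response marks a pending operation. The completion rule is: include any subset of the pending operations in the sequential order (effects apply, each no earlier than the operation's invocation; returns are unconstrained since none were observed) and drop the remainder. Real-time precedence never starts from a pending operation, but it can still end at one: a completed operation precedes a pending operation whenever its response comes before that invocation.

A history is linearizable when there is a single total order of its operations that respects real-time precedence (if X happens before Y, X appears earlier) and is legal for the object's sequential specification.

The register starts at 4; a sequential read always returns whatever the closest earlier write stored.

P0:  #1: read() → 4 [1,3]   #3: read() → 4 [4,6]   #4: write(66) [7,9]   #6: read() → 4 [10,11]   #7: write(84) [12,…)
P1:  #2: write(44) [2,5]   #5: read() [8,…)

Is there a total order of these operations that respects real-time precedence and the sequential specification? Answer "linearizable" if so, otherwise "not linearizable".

cut after 10 events: linearizable; cut after 11 events (#6 responds, time 11): not linearizable
the 5 completed operations admit 3 real-time orders; each fails the register replay
no escape via the 1 pending operation (#5): every completion choice fails
e.g. #1, #2, #3, #4, #6 (pending dropped): illegal at step 3, since #3 read() → 4 cannot apply there
e.g. #1, #3, #2, #4, #6 (pending dropped): illegal at step 5, since #6 read() → 4 cannot apply there

not linearizable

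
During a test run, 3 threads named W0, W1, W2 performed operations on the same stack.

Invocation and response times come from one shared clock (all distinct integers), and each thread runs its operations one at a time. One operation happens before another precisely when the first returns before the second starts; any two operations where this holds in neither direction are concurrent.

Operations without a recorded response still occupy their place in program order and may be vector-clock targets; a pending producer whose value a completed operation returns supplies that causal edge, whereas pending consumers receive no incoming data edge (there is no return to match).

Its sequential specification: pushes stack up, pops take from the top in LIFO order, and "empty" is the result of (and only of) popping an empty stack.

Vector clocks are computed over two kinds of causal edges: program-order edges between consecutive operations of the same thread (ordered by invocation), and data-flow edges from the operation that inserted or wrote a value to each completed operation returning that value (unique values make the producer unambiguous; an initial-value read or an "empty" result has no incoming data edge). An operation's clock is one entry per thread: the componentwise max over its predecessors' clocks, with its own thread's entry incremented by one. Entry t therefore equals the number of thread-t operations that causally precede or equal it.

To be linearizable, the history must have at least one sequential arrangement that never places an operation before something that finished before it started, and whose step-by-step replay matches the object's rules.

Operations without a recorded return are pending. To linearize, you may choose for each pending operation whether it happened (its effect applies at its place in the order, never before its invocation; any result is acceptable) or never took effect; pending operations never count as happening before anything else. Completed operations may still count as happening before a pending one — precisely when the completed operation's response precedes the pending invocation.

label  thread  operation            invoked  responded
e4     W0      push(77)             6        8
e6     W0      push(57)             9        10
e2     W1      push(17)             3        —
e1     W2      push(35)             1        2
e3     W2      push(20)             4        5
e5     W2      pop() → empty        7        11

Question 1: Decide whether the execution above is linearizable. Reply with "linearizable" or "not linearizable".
events 1..10 are fine; event 11 — the response of e5 at time 11 — makes the prefix non-linearizable
the 5 completed operations admit 3 real-time orders; each fails the stack replay
include/drop combinations of the 1 pending operation (e2) were all tried; none helps
take e1, e3, e4, e5, e6 (pending dropped): step 4 already fails, because e5 pop() → empty cannot occur there
take e1, e3, e4, e6, e5 (pending dropped): step 5 already fails, because e5 pop() → empty cannot occur there

not linearizable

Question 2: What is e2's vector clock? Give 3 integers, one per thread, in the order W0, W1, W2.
VC(e1, invoked at 1): no causal predecessors; +1 on W2 → (0, 0, 1)
VC(e2, invoked at 3): no causal predecessors; +1 on W1 → (0, 1, 0)
VC(e4, invoked at 6): no causal predecessors; +1 on W0 → (1, 0, 0)
VC(e3, invoked at 4): max of VC(e1)=(0, 0, 1), then +1 on thread W2 → (0, 0, 2)
VC(e6, invoked at 9): max of VC(e4)=(1, 0, 0), then +1 on thread W0 → (2, 0, 0)
VC(e5, invoked at 7): max of VC(e3)=(0, 0, 2), then +1 on thread W2 → (0, 0, 3)
target: VC(e2) = (0, 1, 0)

(0, 1, 0)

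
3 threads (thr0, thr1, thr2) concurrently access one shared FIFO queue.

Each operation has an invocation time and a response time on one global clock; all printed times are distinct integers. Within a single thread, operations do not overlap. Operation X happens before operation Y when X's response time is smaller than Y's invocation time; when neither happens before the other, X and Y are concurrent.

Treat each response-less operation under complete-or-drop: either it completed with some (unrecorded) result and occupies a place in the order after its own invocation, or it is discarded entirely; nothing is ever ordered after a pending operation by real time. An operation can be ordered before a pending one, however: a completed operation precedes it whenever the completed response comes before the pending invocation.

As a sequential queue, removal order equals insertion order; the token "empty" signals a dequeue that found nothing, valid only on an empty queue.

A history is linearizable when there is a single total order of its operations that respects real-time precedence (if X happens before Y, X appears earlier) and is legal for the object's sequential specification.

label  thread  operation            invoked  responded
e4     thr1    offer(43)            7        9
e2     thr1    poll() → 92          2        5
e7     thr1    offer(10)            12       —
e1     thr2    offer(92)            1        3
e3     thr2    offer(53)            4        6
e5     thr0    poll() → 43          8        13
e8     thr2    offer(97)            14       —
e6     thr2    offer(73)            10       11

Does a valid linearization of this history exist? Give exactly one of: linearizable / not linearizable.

not linearizable

already the first 13 events (up to e5's response at time 13) admit no linearization; the first 12 still do
checked exhaustively: 9 real-time-consistent orders of 6 completed operations, zero legal FIFO queue replays
no completion choice of the 1 pending operation (e7) rescues it — every subset was tried
for example e1, e2, e3, e4, e5, e6 (pending dropped) fails at step 5: e5 poll() → 43 is not legal there
for example e1, e2, e3, e4, e6, e5 (pending dropped) fails at step 6: e5 poll() → 43 is not legal there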